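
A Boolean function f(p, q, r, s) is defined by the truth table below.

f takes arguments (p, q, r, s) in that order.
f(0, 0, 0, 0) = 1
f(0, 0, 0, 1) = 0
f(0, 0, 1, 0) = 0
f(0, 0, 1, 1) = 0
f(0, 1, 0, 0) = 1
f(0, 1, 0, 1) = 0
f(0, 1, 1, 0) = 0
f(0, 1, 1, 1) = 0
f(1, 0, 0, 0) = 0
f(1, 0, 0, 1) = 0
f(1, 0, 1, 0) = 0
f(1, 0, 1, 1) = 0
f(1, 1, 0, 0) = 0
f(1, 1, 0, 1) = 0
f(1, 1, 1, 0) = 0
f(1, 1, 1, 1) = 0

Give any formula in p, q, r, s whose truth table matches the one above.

f(p, q, r, s) = (((not p and not q) and not r) and not s) or (((not p and q) and not r) and not s)

The 1-rows are (0,0,0,0), (0,1,0,0). Each contributes one minterm — ¬p·¬q·¬r·¬s; ¬p·q·¬r·¬s — and their disjunction is a sum-of-products form of f.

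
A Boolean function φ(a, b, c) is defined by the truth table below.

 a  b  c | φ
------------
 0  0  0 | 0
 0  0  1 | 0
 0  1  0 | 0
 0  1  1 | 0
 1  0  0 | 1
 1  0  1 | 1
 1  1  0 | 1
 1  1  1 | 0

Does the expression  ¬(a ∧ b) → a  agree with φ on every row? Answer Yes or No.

Evaluate ¬(a ∧ b) → a on each row and compare to φ:
  a=0, b=0, c=0: formula gives 0, φ = 0 ✓
  a=0, b=0, c=1: formula gives 0, φ = 0 ✓
  a=0, b=1, c=0: formula gives 0, φ = 0 ✓
  a=0, b=1, c=1: formula gives 0, φ = 0 ✓
  a=1, b=0, c=0: formula gives 1, φ = 1 ✓
  …
  a=1, b=1, c=1: formula gives 1, but φ = 0 ✗
Since they disagree at (1,1,1), the expression is not a correct formula for φ.

No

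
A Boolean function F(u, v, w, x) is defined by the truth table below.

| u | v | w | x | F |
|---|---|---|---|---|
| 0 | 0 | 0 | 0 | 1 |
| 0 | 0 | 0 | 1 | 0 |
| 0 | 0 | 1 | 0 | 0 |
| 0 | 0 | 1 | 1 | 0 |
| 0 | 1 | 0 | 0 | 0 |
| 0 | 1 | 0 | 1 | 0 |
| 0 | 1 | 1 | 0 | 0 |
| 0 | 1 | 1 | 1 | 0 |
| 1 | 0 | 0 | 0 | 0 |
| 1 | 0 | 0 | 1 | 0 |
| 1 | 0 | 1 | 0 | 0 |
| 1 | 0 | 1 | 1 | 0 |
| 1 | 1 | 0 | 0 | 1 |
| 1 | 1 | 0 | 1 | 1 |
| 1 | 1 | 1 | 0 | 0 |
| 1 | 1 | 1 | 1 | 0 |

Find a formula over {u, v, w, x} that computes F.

The 1-rows are (0,0,0,0), (1,1,0,0), (1,1,0,1). Each contributes one minterm — ¬u·¬v·¬w·¬x; u·v·¬w·¬x; u·v·¬w·x — and their disjunction is a sum-of-products form of F.

F(u, v, w, x) = ((((¬u ∧ ¬v) ∧ ¬w) ∧ ¬x) ∨ (((u ∧ v) ∧ ¬w) ∧ ¬x)) ∨ (((u ∧ v) ∧ ¬w) ∧ x)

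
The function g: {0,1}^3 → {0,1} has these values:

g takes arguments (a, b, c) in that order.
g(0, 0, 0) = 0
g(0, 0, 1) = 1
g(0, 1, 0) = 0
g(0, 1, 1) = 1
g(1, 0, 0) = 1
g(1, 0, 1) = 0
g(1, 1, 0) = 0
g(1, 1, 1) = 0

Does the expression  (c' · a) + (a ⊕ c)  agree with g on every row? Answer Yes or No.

Test each input against both g and the formula:
  a=0, b=0, c=0: formula gives 0, g = 0 ✓
  a=0, b=0, c=1: formula gives 1, g = 1 ✓
  a=0, b=1, c=0: formula gives 0, g = 0 ✓
  a=0, b=1, c=1: formula gives 1, g = 1 ✓
  a=1, b=0, c=0: formula gives 1, g = 1 ✓
  …
  a=1, b=1, c=0: formula gives 1, but g = 0 ✗
Row (1,1,0) is a counterexample, so the formula is not equivalent to g.

No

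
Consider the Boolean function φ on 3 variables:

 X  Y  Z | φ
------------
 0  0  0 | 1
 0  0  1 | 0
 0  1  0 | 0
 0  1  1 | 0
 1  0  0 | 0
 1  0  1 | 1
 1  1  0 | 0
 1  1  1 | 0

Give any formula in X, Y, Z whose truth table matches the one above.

The 1-rows are (0,0,0), (1,0,1). Each contributes one minterm — ¬X·¬Y·¬Z; X·¬Y·Z — and their disjunction is a sum-of-products form of φ.

φ(X, Y, Z) = ((NOT X AND NOT Y) AND NOT Z) OR ((X AND NOT Y) AND Z)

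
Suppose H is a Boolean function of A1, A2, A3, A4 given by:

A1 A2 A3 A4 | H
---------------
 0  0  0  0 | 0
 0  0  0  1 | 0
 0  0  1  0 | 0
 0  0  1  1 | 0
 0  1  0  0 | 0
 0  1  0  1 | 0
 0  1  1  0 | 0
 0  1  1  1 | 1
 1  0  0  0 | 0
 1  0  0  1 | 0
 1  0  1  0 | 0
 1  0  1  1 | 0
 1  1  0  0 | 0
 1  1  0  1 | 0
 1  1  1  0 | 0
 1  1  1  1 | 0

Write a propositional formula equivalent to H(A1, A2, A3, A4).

H(A1, A2, A3, A4) = ((not A1 and A2) and A3) and A4

H is 1 on exactly one input, (0,1,1,1), whose minterm is ¬A1·A2·A3·A4. So H is just that conjunction.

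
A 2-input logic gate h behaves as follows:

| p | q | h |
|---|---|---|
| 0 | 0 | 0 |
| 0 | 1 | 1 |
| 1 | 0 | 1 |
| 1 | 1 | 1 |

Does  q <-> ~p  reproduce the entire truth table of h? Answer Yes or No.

No

Evaluate q <-> ~p on each row and compare to h:
  p=0, q=0: formula gives 0, h = 0 ✓
  p=0, q=1: formula gives 1, h = 1 ✓
  p=1, q=0: formula gives 1, h = 1 ✓
  p=1, q=1: formula gives 0, but h = 1 ✗
A single disagreement suffices: at (1,1) they differ, so the formula does not compute h.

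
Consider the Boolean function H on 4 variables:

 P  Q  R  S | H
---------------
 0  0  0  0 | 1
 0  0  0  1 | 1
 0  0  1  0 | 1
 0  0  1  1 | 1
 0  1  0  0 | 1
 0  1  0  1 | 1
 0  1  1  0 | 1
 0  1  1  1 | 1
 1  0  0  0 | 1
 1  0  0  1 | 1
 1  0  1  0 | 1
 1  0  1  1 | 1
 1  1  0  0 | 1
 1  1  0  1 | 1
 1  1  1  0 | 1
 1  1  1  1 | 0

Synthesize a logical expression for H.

The output is 0 only when every input is 1 — NAND of all inputs.

H(P, Q, R, S) = ¬(((P ∧ Q) ∧ R) ∧ S)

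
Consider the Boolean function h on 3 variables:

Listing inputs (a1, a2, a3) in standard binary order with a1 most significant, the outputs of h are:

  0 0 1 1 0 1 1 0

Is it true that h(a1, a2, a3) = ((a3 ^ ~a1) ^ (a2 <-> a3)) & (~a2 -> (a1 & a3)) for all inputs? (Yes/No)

No

Check the formula against h row by row:
  a1=0, a2=0, a3=0: formula gives 0, h = 0 ✓
  a1=0, a2=0, a3=1: formula gives 0, h = 0 ✓
  a1=0, a2=1, a3=0: formula gives 1, h = 1 ✓
  a1=0, a2=1, a3=1: formula gives 1, h = 1 ✓
  a1=1, a2=0, a3=0: formula gives 0, h = 0 ✓
  …
  a1=1, a2=1, a3=0: formula gives 0, but h = 1 ✗
A single disagreement suffices: at (1,1,0) they differ, so the formula does not compute h.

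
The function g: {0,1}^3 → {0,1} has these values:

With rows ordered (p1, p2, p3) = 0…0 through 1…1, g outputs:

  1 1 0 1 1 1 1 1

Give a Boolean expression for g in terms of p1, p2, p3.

Only row (0,1,0) gives 0. So g is 1 everywhere except there — the complement of the minterm ¬p1·p2·¬p3.

g(p1, p2, p3) = ~((~p1 & p2) & ~p3)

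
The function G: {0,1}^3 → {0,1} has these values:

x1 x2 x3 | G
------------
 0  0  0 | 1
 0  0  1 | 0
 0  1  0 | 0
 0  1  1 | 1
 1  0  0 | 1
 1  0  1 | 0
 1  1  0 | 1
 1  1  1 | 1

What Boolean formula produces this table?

G(x1, x2, x3) = ((((x1' · x2') · x3) + ((x1' · x2) · x3')) + ((x1 · x2') · x3))'

There are just 3 zero rows: (0,0,1), (0,1,0), (1,0,1). Their minterms are ¬x1·¬x2·x3, ¬x1·x2·¬x3, x1·¬x2·x3; the OR of those covers precisely the 0-outputs, and negating it yields G.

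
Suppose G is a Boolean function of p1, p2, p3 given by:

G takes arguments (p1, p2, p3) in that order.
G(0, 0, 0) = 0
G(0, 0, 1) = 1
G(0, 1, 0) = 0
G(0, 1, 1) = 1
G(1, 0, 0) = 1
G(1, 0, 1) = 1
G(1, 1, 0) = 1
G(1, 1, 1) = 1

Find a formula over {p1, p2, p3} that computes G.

There are just 2 zero rows: (0,0,0), (0,1,0). Their minterms are ¬p1·¬p2·¬p3, ¬p1·p2·¬p3; the OR of those covers precisely the 0-outputs, and negating it yields G.

G(p1, p2, p3) = NOT (((NOT p1 AND NOT p2) AND NOT p3) OR ((NOT p1 AND p2) AND NOT p3))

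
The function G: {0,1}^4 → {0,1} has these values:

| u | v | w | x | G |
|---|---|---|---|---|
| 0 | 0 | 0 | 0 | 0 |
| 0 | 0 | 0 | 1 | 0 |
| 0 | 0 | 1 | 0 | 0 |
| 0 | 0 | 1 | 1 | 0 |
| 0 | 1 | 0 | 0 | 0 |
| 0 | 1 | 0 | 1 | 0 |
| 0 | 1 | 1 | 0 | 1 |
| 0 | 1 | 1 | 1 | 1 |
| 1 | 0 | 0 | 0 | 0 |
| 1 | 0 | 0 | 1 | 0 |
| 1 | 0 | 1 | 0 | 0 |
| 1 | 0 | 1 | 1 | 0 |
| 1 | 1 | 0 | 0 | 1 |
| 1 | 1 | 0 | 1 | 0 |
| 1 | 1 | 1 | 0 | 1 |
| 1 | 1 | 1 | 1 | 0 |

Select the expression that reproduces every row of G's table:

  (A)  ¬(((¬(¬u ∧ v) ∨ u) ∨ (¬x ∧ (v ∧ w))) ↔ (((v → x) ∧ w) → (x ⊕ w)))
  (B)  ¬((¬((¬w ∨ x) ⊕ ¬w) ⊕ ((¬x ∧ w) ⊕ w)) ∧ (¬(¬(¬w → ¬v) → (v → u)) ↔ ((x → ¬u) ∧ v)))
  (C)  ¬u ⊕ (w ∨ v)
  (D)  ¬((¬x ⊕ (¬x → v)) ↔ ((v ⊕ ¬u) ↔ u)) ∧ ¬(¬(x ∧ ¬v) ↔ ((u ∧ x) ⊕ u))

B

(A): at (0,0,1,1) it gives 1, but G = 0 — eliminated.
(C): at (0,0,0,0) it gives 1, but G = 0 — eliminated.
(D): at (0,0,0,0) it gives 1, but G = 0 — eliminated.
Only (B) survives; checking it on all 16 rows confirms it matches G.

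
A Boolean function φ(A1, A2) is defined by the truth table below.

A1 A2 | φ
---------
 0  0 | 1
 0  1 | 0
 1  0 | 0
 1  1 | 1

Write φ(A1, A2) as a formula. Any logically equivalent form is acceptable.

φ(A1, A2) = (A1 ⊕ A2)'

The output is 1 exactly when an even number of inputs are 1 — the complement of 2-way XOR.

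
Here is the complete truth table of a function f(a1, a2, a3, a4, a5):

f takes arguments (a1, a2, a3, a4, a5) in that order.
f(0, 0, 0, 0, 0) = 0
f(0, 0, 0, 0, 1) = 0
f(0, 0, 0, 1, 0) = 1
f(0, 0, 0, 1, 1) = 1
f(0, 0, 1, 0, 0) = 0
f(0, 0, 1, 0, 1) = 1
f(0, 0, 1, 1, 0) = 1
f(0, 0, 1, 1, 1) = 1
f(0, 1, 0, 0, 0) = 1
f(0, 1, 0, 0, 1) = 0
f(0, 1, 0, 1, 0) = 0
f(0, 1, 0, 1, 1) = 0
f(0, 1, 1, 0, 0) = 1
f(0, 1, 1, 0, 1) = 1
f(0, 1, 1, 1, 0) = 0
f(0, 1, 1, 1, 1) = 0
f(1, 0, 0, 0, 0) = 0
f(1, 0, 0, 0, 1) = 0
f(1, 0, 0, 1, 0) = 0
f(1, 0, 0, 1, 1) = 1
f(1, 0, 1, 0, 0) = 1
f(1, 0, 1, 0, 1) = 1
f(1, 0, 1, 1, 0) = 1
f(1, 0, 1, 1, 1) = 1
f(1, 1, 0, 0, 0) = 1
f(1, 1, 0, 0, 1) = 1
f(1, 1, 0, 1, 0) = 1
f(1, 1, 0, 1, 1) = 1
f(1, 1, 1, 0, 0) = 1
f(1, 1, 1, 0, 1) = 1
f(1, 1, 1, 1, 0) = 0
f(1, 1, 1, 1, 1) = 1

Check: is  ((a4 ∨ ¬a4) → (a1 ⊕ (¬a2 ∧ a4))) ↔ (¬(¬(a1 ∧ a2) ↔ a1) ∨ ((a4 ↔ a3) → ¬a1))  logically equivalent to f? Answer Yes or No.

Check the formula against f row by row:
  a1=0, a2=0, a3=0, a4=0, a5=0: formula gives 0, f = 0 ✓
  a1=0, a2=0, a3=0, a4=0, a5=1: formula gives 0, f = 0 ✓
  a1=0, a2=0, a3=0, a4=1, a5=0: formula gives 1, f = 1 ✓
  a1=0, a2=0, a3=0, a4=1, a5=1: formula gives 1, f = 1 ✓
  …
  a1=0, a2=0, a3=1, a4=0, a5=1: formula gives 0, but f = 1 ✗
Since they disagree at (0,0,1,0,1), the expression is not a correct formula for f.

No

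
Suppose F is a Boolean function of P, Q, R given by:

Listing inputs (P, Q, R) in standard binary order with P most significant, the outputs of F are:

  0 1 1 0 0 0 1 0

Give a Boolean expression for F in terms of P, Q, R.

Collect the rows where F=1 — (0,0,1), (0,1,0), (1,1,0) — and write one minterm per row: ¬P·¬Q·R, ¬P·Q·¬R, P·Q·¬R. Their union (logical OR) reproduces the table exactly.

F(P, Q, R) = (((NOT P AND NOT Q) AND R) OR ((NOT P AND Q) AND NOT R)) OR ((P AND Q) AND NOT R)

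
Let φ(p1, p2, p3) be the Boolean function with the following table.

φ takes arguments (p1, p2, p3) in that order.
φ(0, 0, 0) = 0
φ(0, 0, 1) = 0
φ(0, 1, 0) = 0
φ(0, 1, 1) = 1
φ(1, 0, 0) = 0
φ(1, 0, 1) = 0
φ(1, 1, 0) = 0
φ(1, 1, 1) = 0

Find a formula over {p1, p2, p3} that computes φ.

φ(p1, p2, p3) = (not p1 and p2) and p3

Only row (0,1,1) gives 1. That row's minterm ¬p1·p2·p3 is φ directly.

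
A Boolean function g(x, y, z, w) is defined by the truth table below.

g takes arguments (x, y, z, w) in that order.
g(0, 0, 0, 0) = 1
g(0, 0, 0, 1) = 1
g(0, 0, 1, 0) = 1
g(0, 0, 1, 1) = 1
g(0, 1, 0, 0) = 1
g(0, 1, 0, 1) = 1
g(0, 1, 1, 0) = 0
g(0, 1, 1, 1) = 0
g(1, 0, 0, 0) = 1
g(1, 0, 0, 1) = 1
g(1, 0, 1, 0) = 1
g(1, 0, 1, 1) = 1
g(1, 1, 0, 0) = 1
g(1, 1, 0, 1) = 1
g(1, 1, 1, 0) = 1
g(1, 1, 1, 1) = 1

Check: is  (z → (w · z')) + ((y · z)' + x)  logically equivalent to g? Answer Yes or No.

Evaluate (z → (w · z')) + ((y · z)' + x) on each row and compare to g:
  x=0, y=0, z=0, w=0: formula gives 1, g = 1 ✓
  x=0, y=0, z=0, w=1: formula gives 1, g = 1 ✓
  x=0, y=0, z=1, w=0: formula gives 1, g = 1 ✓
  x=0, y=0, z=1, w=1: formula gives 1, g = 1 ✓
  … (the remaining 12 rows also agree.)
Every row agrees, so the formula is equivalent.

Yes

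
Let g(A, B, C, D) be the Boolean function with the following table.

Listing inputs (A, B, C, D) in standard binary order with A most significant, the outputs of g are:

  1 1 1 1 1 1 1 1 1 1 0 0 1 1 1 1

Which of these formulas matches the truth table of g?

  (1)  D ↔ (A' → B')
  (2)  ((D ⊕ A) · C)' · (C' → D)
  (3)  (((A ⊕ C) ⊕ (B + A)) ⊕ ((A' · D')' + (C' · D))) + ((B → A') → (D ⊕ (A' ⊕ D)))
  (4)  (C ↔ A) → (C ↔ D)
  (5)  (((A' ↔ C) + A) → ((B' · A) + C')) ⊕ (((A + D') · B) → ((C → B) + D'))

(1): at (0,0,0,0) it gives 0, but g = 1 — eliminated.
(2): at (0,0,0,0) it gives 0, but g = 1 — eliminated.
(4): at (0,0,0,1) it gives 0, but g = 1 — eliminated.
(5): at (0,0,0,0) it gives 0, but g = 1 — eliminated.
(3) is the remaining candidate, and it agrees with g on all 16 inputs.

3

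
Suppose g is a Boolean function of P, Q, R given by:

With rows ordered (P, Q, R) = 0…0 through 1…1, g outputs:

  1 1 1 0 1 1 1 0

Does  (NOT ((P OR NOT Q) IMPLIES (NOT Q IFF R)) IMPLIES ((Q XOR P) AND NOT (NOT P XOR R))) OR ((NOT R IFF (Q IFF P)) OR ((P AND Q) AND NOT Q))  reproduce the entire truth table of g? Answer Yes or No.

No

Check the formula against g row by row:
  P=0, Q=0, R=0: formula gives 1, g = 1 ✓
  P=0, Q=0, R=1: formula gives 1, g = 1 ✓
  P=0, Q=1, R=0: formula gives 1, g = 1 ✓
  P=0, Q=1, R=1: formula gives 1, but g = 0 ✗
A single disagreement suffices: at (0,1,1) they differ, so the formula does not compute g.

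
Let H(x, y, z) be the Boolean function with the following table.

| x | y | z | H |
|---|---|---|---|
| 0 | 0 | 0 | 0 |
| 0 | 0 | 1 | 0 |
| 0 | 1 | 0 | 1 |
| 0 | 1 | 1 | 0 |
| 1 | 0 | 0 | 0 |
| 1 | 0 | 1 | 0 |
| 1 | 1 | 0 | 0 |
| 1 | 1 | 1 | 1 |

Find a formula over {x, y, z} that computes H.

H=1 on 2 inputs: (0,1,0), (1,1,1). Reading each as a conjunction of literals (¬x·y·¬z, x·y·z) and taking the OR gives the canonical DNF.

H(x, y, z) = ((¬x ∧ y) ∧ ¬z) ∨ ((x ∧ y) ∧ z)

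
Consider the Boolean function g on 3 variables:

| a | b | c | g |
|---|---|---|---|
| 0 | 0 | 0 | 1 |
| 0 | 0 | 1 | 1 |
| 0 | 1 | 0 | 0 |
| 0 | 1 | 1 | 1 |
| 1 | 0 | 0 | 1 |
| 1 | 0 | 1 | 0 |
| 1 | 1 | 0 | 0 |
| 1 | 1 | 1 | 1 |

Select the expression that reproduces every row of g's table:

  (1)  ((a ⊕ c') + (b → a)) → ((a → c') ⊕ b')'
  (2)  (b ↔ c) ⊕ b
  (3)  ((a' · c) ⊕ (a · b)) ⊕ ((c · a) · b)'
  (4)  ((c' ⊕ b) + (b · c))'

1

(2) fails at (0,0,1): the formula yields 0, g is 1.
(3) fails at (0,0,1): the formula yields 0, g is 1.
(4) fails at (0,0,0): the formula yields 0, g is 1.
(1) is the remaining candidate, and it agrees with g on all 8 inputs.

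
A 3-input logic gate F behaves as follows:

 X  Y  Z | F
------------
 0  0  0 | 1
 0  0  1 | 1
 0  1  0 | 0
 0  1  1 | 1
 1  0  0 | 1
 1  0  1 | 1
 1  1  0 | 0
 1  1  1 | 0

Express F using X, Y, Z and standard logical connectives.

F(X, Y, Z) = ¬((((¬X ∧ Y) ∧ ¬Z) ∨ ((X ∧ Y) ∧ ¬Z)) ∨ ((X ∧ Y) ∧ Z))

The 0-rows are (0,1,0), (1,1,0), (1,1,1). Take each as a conjunction (¬X·Y·¬Z, X·Y·¬Z, X·Y·Z), form their disjunction, and complement — that gives a formula that is 1 everywhere F is.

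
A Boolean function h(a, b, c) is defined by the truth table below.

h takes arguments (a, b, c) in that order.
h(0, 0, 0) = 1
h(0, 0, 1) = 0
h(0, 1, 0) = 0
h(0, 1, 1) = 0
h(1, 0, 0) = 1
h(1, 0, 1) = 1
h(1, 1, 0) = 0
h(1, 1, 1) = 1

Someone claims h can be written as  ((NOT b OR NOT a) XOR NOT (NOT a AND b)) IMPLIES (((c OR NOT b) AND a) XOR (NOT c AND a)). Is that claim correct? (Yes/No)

Check the formula against h row by row:
  a=0, b=0, c=0: formula gives 1, h = 1 ✓
  a=0, b=0, c=1: formula gives 1, but h = 0 ✗
Since they disagree at (0,0,1), the expression is not a correct formula for h.

No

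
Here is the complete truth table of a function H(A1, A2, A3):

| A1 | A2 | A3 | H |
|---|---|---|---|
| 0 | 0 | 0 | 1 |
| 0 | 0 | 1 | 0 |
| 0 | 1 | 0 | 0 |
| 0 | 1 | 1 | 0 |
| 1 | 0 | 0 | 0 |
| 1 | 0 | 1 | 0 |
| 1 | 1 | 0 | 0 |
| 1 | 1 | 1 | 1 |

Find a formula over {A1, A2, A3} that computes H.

H(A1, A2, A3) = ((not A1 and not A2) and not A3) or ((A1 and A2) and A3)

The 1-rows are (0,0,0), (1,1,1). Each contributes one minterm — ¬A1·¬A2·¬A3; A1·A2·A3 — and their disjunction is a sum-of-products form of H.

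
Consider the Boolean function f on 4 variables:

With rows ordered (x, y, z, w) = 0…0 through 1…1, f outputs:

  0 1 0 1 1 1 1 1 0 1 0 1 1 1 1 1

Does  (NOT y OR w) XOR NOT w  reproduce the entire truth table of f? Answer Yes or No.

Check the formula against f row by row:
  x=0, y=0, z=0, w=0: formula gives 0, f = 0 ✓
  x=0, y=0, z=0, w=1: formula gives 1, f = 1 ✓
  x=0, y=0, z=1, w=0: formula gives 0, f = 0 ✓
  x=0, y=0, z=1, w=1: formula gives 1, f = 1 ✓
  … (the remaining 12 rows also agree.)
All 16 rows match — the expression computes f exactly.

Yes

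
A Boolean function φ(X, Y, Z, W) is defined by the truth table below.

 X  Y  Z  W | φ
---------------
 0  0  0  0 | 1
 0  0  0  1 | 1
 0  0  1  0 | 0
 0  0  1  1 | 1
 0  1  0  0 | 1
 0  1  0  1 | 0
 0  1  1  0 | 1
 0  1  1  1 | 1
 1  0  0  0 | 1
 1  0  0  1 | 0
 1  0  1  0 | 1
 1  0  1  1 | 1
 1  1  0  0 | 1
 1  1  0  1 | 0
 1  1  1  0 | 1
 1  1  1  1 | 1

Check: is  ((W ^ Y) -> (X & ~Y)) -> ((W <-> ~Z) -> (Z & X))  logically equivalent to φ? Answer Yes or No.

Yes

Evaluate ((W ^ Y) -> (X & ~Y)) -> ((W <-> ~Z) -> (Z & X)) on each row and compare to φ:
  X=0, Y=0, Z=0, W=0: formula gives 1, φ = 1 ✓
  X=0, Y=0, Z=0, W=1: formula gives 1, φ = 1 ✓
  X=0, Y=0, Z=1, W=0: formula gives 0, φ = 0 ✓
  X=0, Y=0, Z=1, W=1: formula gives 1, φ = 1 ✓
  …and likewise for the remaining 12 rows.
No disagreement on any input; they are logically equivalent.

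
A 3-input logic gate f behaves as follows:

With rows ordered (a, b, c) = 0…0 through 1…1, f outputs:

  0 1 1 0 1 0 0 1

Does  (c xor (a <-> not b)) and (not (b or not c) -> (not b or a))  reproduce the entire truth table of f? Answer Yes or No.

Check the formula against f row by row:
  a=0, b=0, c=0: formula gives 0, f = 0 ✓
  a=0, b=0, c=1: formula gives 1, f = 1 ✓
  a=0, b=1, c=0: formula gives 1, f = 1 ✓
  a=0, b=1, c=1: formula gives 0, f = 0 ✓
  a=1, b=0, c=0: formula gives 1, f = 1 ✓
  …and likewise for the remaining 3 rows.
All 8 rows match — the expression computes f exactly.

Yes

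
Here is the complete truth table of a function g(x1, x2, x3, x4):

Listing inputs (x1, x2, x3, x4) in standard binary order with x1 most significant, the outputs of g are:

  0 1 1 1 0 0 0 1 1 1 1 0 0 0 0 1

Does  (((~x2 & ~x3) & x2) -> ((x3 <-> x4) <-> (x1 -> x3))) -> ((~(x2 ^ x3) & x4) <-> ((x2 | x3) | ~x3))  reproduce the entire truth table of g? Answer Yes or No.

No

Check the formula against g row by row:
  x1=0, x2=0, x3=0, x4=0: formula gives 0, g = 0 ✓
  x1=0, x2=0, x3=0, x4=1: formula gives 1, g = 1 ✓
  x1=0, x2=0, x3=1, x4=0: formula gives 0, but g = 1 ✗
Since they disagree at (0,0,1,0), the expression is not a correct formula for g.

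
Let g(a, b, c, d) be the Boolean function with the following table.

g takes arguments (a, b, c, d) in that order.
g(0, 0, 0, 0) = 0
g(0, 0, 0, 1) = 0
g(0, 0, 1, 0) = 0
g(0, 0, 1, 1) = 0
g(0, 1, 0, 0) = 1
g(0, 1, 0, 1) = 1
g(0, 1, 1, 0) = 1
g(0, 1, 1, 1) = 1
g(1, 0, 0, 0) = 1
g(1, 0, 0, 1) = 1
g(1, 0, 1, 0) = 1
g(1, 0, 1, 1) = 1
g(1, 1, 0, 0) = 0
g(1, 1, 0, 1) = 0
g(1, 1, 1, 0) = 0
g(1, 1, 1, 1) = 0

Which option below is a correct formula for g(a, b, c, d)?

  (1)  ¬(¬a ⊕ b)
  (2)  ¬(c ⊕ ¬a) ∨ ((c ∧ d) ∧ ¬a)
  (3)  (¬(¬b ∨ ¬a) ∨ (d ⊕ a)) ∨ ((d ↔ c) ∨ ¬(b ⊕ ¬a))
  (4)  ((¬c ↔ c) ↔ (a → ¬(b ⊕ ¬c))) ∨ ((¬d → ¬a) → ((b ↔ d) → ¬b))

(2) fails at (0,0,1,0): the formula yields 1, g is 0.
(3) fails at (0,0,0,0): the formula yields 1, g is 0.
(4) fails at (0,0,0,0): the formula yields 1, g is 0.
(1) is the remaining candidate, and it agrees with g on all 16 inputs.

1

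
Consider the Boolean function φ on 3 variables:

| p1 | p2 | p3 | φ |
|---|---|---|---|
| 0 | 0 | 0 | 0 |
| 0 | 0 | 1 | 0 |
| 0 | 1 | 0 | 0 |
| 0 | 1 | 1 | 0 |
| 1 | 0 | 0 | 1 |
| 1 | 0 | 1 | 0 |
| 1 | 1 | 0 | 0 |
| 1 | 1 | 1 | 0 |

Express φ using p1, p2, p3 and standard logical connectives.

φ(p1, p2, p3) = (p1 ∧ ¬p2) ∧ ¬p3

φ is 1 on exactly one input, (1,0,0), whose minterm is p1·¬p2·¬p3. So φ is just that conjunction.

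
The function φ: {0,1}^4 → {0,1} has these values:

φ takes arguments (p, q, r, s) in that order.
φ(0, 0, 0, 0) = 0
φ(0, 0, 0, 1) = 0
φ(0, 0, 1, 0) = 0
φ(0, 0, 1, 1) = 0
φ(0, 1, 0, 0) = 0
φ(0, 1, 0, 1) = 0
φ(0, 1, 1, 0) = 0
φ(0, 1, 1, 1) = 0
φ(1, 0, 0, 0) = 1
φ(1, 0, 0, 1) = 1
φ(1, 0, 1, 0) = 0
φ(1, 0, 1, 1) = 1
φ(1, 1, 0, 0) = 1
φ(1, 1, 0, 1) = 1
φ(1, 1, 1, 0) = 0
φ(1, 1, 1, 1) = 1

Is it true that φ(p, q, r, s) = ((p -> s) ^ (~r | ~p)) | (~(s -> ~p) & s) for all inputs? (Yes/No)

Yes

Test each input against both φ and the formula:
  p=0, q=0, r=0, s=0: formula gives 0, φ = 0 ✓
  p=0, q=0, r=0, s=1: formula gives 0, φ = 0 ✓
  p=0, q=0, r=1, s=0: formula gives 0, φ = 0 ✓
  p=0, q=0, r=1, s=1: formula gives 0, φ = 0 ✓
  …and likewise for the remaining 12 rows.
Every row agrees, so the formula is equivalent.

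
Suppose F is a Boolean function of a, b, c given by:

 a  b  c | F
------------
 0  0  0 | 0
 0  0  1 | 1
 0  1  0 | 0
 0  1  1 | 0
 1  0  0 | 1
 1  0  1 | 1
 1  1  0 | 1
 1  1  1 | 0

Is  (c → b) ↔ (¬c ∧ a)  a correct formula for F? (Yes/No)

Yes

Check the formula against F row by row:
  a=0, b=0, c=0: formula gives 0, F = 0 ✓
  a=0, b=0, c=1: formula gives 1, F = 1 ✓
  a=0, b=1, c=0: formula gives 0, F = 0 ✓
  a=0, b=1, c=1: formula gives 0, F = 0 ✓
  a=1, b=0, c=0: formula gives 1, F = 1 ✓
  … (the remaining 3 rows also agree.)
Every row agrees, so the formula is equivalent.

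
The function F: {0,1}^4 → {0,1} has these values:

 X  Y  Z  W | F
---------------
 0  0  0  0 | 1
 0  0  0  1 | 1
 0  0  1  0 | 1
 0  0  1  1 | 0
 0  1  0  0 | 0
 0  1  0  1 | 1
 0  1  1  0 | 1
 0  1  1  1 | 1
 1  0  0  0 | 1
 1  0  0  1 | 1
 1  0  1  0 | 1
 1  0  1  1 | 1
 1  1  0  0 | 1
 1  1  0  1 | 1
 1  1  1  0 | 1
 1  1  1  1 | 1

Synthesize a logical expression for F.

F(X, Y, Z, W) = ¬((((¬X ∧ ¬Y) ∧ Z) ∧ W) ∨ (((¬X ∧ Y) ∧ ¬Z) ∧ ¬W))

F is 0 on only 2 rows — (0,0,1,1), (0,1,0,0). Writing each as a minterm (¬X·¬Y·Z·W, ¬X·Y·¬Z·¬W) and OR-ing them characterizes exactly where F=0, so F is the negation of that disjunction.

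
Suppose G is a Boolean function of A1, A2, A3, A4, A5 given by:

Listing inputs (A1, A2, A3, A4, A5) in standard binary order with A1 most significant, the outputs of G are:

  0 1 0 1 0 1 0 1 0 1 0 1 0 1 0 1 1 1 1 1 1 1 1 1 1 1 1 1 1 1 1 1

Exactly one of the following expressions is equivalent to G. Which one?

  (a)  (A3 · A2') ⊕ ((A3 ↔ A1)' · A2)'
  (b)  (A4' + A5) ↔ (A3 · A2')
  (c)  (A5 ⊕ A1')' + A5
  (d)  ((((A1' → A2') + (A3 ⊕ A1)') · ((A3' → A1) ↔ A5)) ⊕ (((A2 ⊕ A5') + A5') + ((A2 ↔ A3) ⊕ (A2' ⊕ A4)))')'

(a): at (0,0,0,0,0) it gives 1, but G = 0 — eliminated.
(b): at (0,0,0,0,1) it gives 0, but G = 1 — eliminated.
(d): at (0,0,0,0,1) it gives 0, but G = 1 — eliminated.
That leaves (c). Evaluating it on every row reproduces the table of G exactly.

c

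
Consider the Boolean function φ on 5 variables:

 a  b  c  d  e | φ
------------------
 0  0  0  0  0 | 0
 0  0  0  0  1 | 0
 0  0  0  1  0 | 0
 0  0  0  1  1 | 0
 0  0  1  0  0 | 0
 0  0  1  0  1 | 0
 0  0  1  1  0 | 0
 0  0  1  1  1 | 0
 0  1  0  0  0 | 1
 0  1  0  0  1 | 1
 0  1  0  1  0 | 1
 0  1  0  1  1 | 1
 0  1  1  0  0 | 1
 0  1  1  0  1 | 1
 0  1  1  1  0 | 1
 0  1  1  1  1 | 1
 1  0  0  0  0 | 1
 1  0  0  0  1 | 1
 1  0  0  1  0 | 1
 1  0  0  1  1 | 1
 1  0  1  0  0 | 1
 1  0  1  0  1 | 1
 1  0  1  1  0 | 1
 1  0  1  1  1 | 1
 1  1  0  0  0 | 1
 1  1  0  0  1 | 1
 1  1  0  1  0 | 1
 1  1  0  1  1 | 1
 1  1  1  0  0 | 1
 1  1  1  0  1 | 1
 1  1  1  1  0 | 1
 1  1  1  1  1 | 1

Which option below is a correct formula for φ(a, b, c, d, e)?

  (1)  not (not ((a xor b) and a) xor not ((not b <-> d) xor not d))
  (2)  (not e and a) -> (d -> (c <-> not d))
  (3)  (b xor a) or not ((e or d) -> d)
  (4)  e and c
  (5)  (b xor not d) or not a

1

(2) fails at (0,0,0,0,0): the formula yields 1, φ is 0.
(3) fails at (0,0,0,0,1): the formula yields 1, φ is 0.
(4) fails at (0,0,1,0,1): the formula yields 1, φ is 0.
(5) fails at (0,0,0,0,0): the formula yields 1, φ is 0.
That leaves (1). Evaluating it on every row reproduces the table of φ exactly.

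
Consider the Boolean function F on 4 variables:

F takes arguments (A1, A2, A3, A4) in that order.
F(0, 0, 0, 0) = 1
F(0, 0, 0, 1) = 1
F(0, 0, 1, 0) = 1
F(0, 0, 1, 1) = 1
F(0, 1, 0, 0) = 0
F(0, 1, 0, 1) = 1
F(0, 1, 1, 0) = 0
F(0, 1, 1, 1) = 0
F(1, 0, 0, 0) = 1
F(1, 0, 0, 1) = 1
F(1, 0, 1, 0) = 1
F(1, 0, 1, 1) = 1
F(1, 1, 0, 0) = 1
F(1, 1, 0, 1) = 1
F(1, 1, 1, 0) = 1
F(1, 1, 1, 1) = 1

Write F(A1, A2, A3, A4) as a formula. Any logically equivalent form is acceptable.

F(A1, A2, A3, A4) = ~(((((~A1 & A2) & ~A3) & ~A4) | (((~A1 & A2) & A3) & ~A4)) | (((~A1 & A2) & A3) & A4))

F is 0 on only 3 rows — (0,1,0,0), (0,1,1,0), (0,1,1,1). Writing each as a minterm (¬A1·A2·¬A3·¬A4, ¬A1·A2·A3·¬A4, ¬A1·A2·A3·A4) and OR-ing them characterizes exactly where F=0, so F is the negation of that disjunction.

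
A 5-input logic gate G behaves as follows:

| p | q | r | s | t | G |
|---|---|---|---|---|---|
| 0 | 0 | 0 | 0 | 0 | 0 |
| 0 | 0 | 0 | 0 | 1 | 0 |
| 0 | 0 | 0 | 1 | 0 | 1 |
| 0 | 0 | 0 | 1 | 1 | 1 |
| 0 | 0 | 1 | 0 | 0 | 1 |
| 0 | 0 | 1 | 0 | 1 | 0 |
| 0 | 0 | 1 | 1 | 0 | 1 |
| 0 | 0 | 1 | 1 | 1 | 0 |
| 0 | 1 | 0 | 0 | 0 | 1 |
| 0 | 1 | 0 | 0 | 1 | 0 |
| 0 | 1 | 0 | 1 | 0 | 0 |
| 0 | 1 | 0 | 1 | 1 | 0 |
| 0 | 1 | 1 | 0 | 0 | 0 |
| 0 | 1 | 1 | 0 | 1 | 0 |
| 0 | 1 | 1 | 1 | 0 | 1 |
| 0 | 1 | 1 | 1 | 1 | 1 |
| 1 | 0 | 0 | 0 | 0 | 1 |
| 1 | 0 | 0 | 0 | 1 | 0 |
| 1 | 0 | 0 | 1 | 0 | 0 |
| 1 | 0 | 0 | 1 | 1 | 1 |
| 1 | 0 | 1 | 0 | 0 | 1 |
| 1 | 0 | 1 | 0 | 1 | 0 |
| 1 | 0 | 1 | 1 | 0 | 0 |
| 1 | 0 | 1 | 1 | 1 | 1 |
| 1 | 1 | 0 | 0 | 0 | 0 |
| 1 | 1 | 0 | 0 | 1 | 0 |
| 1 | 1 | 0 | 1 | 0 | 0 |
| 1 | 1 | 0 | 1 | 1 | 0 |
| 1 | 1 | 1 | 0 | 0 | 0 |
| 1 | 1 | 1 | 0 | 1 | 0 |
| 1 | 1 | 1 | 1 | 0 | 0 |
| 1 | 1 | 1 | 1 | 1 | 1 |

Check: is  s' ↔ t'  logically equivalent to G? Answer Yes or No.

No

Check the formula against G row by row:
  p=0, q=0, r=0, s=0, t=0: formula gives 1, but G = 0 ✗
Since they disagree at (0,0,0,0,0), the expression is not a correct formula for G.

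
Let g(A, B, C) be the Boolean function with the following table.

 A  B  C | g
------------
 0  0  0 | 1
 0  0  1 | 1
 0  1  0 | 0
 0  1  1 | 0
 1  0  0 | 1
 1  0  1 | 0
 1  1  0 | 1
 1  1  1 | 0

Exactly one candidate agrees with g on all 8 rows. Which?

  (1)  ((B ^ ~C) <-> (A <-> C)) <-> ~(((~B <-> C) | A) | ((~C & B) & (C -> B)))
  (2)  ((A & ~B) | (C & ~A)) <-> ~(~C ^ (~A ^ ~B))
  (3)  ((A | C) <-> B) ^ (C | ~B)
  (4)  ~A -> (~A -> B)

(1) fails at (0,0,1): the formula yields 0, g is 1.
(3) fails at (0,0,0): the formula yields 0, g is 1.
(4) fails at (0,0,0): the formula yields 0, g is 1.
(2) is the remaining candidate, and it agrees with g on all 8 inputs.

2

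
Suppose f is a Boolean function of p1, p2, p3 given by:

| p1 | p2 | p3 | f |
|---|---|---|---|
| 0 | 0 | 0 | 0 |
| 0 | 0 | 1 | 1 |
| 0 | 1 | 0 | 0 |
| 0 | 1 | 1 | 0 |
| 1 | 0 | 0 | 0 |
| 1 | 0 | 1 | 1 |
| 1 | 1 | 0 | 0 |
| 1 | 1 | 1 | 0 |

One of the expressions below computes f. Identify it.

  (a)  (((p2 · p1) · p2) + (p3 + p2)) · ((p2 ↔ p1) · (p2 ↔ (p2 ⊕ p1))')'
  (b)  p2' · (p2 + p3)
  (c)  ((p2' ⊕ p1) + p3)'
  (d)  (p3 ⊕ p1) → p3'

(a) disagrees with f on (0,1,0) (formula → 1, table → 0); rule it out.
(c) disagrees with f on (0,0,1) (formula → 0, table → 1); rule it out.
(d) disagrees with f on (0,0,0) (formula → 1, table → 0); rule it out.
(b) is the remaining candidate, and it agrees with f on all 8 inputs.

b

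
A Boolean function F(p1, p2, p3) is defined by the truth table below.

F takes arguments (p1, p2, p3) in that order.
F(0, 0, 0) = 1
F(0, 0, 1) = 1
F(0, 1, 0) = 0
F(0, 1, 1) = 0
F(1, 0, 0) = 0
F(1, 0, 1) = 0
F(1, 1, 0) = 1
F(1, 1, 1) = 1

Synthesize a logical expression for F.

Collect the rows where F=1 — (0,0,0), (0,0,1), (1,1,0), (1,1,1) — and write one minterm per row: ¬p1·¬p2·¬p3, ¬p1·¬p2·p3, p1·p2·¬p3, p1·p2·p3. Their union (logical OR) reproduces the table exactly.

F(p1, p2, p3) = ((((~p1 & ~p2) & ~p3) | ((~p1 & ~p2) & p3)) | ((p1 & p2) & ~p3)) | ((p1 & p2) & p3)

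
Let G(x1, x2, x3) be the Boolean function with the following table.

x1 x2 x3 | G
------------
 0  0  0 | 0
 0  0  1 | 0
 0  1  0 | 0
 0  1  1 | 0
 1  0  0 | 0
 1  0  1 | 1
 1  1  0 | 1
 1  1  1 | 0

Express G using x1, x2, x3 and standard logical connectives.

Collect the rows where G=1 — (1,0,1), (1,1,0) — and write one minterm per row: x1·¬x2·x3, x1·x2·¬x3. Their union (logical OR) reproduces the table exactly.

G(x1, x2, x3) = ((x1 & ~x2) & x3) | ((x1 & x2) & ~x3)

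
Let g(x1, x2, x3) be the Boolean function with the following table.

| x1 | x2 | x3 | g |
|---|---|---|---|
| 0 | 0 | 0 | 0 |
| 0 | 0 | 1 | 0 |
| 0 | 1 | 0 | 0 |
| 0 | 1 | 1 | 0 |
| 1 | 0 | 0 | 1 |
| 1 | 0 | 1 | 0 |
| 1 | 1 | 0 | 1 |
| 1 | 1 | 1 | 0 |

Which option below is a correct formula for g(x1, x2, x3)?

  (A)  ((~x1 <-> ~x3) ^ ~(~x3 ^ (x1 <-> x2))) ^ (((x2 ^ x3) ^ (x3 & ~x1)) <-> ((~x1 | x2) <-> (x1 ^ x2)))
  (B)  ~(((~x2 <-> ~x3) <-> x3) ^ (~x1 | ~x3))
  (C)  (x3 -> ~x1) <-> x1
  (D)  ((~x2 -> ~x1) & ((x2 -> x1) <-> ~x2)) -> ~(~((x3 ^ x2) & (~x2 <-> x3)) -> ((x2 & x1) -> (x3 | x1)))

(A) disagrees with g on (0,0,0) (formula → 1, table → 0); rule it out.
(B) disagrees with g on (0,1,0) (formula → 1, table → 0); rule it out.
(D) disagrees with g on (1,0,1) (formula → 1, table → 0); rule it out.
(C) is the remaining candidate, and it agrees with g on all 8 inputs.

C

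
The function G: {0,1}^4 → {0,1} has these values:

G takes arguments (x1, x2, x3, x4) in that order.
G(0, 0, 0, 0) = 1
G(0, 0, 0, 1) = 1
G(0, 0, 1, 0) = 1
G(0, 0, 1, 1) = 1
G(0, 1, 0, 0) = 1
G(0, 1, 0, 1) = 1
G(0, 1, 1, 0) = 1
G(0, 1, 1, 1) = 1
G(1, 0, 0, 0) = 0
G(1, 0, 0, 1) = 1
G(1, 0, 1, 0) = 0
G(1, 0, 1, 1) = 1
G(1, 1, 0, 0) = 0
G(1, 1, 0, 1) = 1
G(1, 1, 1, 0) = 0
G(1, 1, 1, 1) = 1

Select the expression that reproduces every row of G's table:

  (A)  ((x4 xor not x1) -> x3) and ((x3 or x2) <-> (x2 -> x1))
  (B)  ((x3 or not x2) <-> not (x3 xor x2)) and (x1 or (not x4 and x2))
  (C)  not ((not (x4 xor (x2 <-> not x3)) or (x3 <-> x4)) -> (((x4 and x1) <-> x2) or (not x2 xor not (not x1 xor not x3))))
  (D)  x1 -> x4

(A) disagrees with G on (0,0,0,0) (formula → 0, table → 1); rule it out.
(B) disagrees with G on (0,0,0,0) (formula → 0, table → 1); rule it out.
(C) disagrees with G on (0,0,0,0) (formula → 0, table → 1); rule it out.
That leaves (D). Evaluating it on every row reproduces the table of G exactly.

D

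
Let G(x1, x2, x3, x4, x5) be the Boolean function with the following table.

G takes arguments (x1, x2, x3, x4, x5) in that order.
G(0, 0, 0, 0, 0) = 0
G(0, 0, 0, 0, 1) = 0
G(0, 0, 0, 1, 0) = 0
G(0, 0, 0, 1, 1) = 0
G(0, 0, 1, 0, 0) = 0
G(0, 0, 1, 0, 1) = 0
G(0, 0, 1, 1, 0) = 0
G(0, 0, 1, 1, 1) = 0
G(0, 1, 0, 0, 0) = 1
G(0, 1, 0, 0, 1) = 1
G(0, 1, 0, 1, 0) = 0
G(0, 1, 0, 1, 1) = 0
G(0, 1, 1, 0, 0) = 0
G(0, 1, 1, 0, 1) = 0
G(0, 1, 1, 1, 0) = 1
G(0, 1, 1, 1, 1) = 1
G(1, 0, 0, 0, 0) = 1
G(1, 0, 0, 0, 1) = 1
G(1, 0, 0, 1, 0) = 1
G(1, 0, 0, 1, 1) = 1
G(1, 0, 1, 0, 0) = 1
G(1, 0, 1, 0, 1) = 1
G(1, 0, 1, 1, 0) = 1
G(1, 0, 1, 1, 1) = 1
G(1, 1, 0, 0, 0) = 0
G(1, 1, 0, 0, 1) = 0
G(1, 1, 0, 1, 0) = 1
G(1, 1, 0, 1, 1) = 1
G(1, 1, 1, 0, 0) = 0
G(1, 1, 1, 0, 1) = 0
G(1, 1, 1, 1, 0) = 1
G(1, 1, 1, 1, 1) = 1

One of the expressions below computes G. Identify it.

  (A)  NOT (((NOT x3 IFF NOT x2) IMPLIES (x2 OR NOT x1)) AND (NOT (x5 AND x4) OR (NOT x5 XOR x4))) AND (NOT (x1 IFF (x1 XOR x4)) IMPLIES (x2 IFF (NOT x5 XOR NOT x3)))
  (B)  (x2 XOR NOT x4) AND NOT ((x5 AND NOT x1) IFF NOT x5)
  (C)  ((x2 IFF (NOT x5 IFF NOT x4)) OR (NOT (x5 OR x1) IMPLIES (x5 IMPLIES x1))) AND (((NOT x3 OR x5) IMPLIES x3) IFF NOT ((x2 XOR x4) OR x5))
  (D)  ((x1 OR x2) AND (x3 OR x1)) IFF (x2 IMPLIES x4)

(A) disagrees with G on (0,1,0,0,0) (formula → 0, table → 1); rule it out.
(B) disagrees with G on (0,0,0,0,0) (formula → 1, table → 0); rule it out.
(C) disagrees with G on (0,0,0,0,1) (formula → 1, table → 0); rule it out.
Only (D) survives; checking it on all 32 rows confirms it matches G.

D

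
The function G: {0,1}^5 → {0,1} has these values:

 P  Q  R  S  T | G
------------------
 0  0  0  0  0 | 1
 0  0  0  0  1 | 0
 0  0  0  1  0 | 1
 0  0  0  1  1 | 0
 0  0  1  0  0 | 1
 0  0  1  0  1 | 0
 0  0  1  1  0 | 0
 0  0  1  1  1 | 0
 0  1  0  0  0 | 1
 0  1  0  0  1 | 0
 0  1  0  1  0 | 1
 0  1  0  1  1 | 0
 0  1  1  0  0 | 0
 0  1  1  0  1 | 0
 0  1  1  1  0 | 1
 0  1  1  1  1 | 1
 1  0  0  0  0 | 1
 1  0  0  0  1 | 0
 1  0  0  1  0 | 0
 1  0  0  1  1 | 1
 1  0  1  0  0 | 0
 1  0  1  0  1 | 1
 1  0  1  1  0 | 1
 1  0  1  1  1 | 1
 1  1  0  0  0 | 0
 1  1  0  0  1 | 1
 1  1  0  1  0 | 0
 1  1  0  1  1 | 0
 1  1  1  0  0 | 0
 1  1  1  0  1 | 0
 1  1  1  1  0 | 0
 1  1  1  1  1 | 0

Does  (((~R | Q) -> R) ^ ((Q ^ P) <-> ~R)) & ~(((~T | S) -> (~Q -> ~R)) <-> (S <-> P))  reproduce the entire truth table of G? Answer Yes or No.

Evaluate (((~R | Q) -> R) ^ ((Q ^ P) <-> ~R)) & ~(((~T | S) -> (~Q -> ~R)) <-> (S <-> P)) on each row and compare to G:
  P=0, Q=0, R=0, S=0, T=0: formula gives 0, but G = 1 ✗
Row (0,0,0,0,0) is a counterexample, so the formula is not equivalent to G.

No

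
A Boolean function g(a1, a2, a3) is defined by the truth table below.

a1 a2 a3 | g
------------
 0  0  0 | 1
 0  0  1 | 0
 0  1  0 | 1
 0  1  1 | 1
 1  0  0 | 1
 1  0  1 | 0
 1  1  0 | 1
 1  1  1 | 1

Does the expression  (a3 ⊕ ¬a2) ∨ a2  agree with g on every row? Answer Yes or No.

Yes

Evaluate (a3 ⊕ ¬a2) ∨ a2 on each row and compare to g:
  a1=0, a2=0, a3=0: formula gives 1, g = 1 ✓
  a1=0, a2=0, a3=1: formula gives 0, g = 0 ✓
  a1=0, a2=1, a3=0: formula gives 1, g = 1 ✓
  a1=0, a2=1, a3=1: formula gives 1, g = 1 ✓
  a1=1, a2=0, a3=0: formula gives 1, g = 1 ✓
  …and likewise for the remaining 3 rows.
No disagreement on any input; they are logically equivalent.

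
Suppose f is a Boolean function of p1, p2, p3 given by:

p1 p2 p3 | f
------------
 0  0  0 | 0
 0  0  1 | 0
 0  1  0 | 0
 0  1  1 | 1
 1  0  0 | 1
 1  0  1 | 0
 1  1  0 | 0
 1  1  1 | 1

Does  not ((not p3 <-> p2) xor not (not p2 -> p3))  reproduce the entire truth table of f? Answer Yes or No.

Test each input against both f and the formula:
  p1=0, p2=0, p3=0: formula gives 0, f = 0 ✓
  p1=0, p2=0, p3=1: formula gives 0, f = 0 ✓
  p1=0, p2=1, p3=0: formula gives 0, f = 0 ✓
  p1=0, p2=1, p3=1: formula gives 1, f = 1 ✓
  p1=1, p2=0, p3=0: formula gives 0, but f = 1 ✗
Row (1,0,0) is a counterexample, so the formula is not equivalent to f.

No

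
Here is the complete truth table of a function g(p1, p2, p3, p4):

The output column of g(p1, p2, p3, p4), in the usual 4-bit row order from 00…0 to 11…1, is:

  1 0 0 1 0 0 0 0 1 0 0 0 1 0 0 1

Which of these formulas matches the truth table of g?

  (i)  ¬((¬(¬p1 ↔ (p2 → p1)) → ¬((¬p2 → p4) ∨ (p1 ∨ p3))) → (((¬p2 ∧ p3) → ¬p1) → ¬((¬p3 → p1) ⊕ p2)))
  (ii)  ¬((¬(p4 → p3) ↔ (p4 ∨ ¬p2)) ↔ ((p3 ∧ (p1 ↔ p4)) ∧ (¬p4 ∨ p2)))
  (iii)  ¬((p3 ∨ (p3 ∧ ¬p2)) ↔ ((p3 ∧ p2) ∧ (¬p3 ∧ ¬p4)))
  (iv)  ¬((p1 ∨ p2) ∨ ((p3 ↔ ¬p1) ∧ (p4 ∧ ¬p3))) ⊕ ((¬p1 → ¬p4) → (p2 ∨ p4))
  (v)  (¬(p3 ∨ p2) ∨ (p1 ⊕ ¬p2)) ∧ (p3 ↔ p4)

(i) disagrees with g on (0,0,0,0) (formula → 0, table → 1); rule it out.
(ii) disagrees with g on (0,0,0,0) (formula → 0, table → 1); rule it out.
(iii) disagrees with g on (0,0,0,0) (formula → 0, table → 1); rule it out.
(iv) disagrees with g on (0,0,1,0) (formula → 1, table → 0); rule it out.
(v) is the remaining candidate, and it agrees with g on all 16 inputs.

v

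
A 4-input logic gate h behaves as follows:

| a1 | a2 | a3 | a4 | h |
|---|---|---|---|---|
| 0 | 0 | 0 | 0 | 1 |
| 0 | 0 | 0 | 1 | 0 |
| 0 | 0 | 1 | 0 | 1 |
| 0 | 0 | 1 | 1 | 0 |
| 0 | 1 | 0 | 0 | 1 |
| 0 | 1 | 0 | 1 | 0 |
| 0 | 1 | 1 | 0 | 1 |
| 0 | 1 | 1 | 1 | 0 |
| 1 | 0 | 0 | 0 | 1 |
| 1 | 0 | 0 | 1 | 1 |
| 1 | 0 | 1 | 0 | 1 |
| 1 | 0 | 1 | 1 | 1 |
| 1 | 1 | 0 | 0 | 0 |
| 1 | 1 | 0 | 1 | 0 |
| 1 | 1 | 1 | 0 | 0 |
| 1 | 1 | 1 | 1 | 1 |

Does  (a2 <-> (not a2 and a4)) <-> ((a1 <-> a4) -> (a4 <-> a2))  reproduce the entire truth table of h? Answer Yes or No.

No

Evaluate (a2 <-> (not a2 and a4)) <-> ((a1 <-> a4) -> (a4 <-> a2)) on each row and compare to h:
  a1=0, a2=0, a3=0, a4=0: formula gives 1, h = 1 ✓
  a1=0, a2=0, a3=0, a4=1: formula gives 0, h = 0 ✓
  a1=0, a2=0, a3=1, a4=0: formula gives 1, h = 1 ✓
  a1=0, a2=0, a3=1, a4=1: formula gives 0, h = 0 ✓
  …
  a1=1, a2=1, a3=1, a4=1: formula gives 0, but h = 1 ✗
A single disagreement suffices: at (1,1,1,1) they differ, so the formula does not compute h.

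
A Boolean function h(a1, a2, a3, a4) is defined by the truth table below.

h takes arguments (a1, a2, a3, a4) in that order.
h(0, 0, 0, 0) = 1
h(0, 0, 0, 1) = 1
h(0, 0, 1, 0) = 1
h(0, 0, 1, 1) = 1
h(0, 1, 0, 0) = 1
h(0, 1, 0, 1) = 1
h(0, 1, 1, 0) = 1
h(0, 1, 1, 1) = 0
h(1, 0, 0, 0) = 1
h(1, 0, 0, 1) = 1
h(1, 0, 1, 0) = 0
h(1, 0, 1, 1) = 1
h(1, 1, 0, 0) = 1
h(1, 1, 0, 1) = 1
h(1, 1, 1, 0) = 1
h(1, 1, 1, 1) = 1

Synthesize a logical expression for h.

There are just 2 zero rows: (0,1,1,1), (1,0,1,0). Their minterms are ¬a1·a2·a3·a4, a1·¬a2·a3·¬a4; the OR of those covers precisely the 0-outputs, and negating it yields h.

h(a1, a2, a3, a4) = not ((((not a1 and a2) and a3) and a4) or (((a1 and not a2) and a3) and not a4))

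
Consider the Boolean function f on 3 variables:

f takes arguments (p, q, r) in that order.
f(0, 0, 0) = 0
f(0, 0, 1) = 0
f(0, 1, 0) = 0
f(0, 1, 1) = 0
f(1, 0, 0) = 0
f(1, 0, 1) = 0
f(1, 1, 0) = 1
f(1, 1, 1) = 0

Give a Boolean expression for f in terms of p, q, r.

f is 1 on exactly one input, (1,1,0), whose minterm is p·q·¬r. So f is just that conjunction.

f(p, q, r) = (p & q) & ~r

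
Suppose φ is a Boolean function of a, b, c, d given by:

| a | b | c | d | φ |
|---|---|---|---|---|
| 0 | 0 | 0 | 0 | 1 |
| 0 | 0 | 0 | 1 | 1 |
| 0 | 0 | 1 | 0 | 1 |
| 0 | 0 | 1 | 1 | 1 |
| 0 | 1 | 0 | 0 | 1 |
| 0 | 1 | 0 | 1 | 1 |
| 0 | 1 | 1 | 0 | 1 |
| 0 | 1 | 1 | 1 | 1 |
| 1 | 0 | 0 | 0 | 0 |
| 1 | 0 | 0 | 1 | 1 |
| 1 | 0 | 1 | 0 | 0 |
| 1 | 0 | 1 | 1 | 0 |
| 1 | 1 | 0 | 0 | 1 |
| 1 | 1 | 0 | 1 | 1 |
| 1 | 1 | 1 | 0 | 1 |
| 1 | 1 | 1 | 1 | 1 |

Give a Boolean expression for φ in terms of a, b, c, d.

There are just 3 zero rows: (1,0,0,0), (1,0,1,0), (1,0,1,1). Their minterms are a·¬b·¬c·¬d, a·¬b·c·¬d, a·¬b·c·d; the OR of those covers precisely the 0-outputs, and negating it yields φ.

φ(a, b, c, d) = ¬(((((a ∧ ¬b) ∧ ¬c) ∧ ¬d) ∨ (((a ∧ ¬b) ∧ c) ∧ ¬d)) ∨ (((a ∧ ¬b) ∧ c) ∧ d))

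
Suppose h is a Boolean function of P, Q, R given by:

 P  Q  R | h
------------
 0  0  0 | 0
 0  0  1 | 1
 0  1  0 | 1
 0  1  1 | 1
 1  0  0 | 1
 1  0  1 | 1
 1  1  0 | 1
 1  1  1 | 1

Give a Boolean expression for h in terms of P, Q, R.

The output is 1 whenever at least one input is 1 — the OR of all inputs.

h(P, Q, R) = (P or Q) or R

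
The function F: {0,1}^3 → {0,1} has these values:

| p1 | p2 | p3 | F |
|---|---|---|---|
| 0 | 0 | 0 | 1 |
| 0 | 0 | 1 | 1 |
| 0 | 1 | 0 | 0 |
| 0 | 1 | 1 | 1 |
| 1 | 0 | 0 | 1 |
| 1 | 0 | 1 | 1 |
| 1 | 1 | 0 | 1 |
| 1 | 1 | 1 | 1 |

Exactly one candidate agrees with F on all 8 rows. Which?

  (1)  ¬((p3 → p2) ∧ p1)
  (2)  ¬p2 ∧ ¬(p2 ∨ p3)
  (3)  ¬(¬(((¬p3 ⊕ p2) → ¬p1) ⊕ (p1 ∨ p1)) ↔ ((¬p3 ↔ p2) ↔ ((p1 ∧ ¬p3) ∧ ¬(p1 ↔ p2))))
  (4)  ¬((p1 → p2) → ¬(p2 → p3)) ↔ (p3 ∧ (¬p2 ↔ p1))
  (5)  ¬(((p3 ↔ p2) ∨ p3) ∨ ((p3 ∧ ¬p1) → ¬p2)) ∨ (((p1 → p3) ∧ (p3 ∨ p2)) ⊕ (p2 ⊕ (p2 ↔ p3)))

(1) disagrees with F on (0,1,0) (formula → 1, table → 0); rule it out.
(2) disagrees with F on (0,0,1) (formula → 0, table → 1); rule it out.
(3) disagrees with F on (0,0,1) (formula → 0, table → 1); rule it out.
(4) disagrees with F on (0,0,0) (formula → 0, table → 1); rule it out.
That leaves (5). Evaluating it on every row reproduces the table of F exactly.

5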